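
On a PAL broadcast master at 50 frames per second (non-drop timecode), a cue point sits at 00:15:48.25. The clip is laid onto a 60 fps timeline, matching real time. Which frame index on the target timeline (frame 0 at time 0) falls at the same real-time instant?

frame 56910

Source frame index: (0×3600 + 15×60 + 48) × 50 + 25 = 47425.
Real time: 47425 / (50) = 1897/2 s.
Target frame: (1897/2) × (60) = 56910.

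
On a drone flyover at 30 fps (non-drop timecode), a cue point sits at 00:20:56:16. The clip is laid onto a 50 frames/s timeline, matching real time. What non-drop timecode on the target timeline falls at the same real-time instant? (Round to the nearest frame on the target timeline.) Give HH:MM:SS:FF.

Source frame index: (0×3600 + 20×60 + 56) × 30 + 16 = 37696.
Real time: 37696 / (30) = 18848/15 s.
Target frame: (18848/15) × (50) = 188480/3 ≈ 62826.667 → 62827.
At 50 labels/s: frame 62827 → 00:20:56:27.

00:20:56:27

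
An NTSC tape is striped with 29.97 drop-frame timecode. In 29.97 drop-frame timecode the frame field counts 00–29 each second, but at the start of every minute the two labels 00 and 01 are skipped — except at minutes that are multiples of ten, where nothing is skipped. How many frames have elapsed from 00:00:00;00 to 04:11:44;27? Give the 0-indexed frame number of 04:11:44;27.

As if non-drop at 30 labels/s: (4 × 3600 + 11 × 60 + 44) × 30 + 27 = 453147.
Minute boundaries passed: 251; those not divisible by 10: 251 − 25 = 226; dropped labels = 2 × 226 = 452.
Actual frame index = 453147 − 452 = 452695.

452695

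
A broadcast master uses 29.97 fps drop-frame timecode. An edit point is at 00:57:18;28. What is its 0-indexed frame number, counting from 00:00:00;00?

103064

As if non-drop at 30 labels/s: (0 × 3600 + 57 × 60 + 18) × 30 + 28 = 103168.
Minute boundaries passed: 57; those not divisible by 10: 57 − 5 = 52; dropped labels = 2 × 52 = 104.
Actual frame index = 103168 − 104 = 103064.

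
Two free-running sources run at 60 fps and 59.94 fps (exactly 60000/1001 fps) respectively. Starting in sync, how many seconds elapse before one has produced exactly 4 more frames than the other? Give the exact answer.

The gap grows by |60000/1001 − 60| = 60/1001 frames per second.
Time for a 4-frame gap: 4 ÷ (60/1001) = 1001/15 s.

1001/15 seconds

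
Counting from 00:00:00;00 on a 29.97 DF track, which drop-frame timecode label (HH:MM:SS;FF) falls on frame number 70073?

00:38:58;03

Each 10-minute DF block holds 10 × 60 × 30 − 9 × 2 = 17982 frames. 70073 ÷ 17982 → 3 full blocks, remainder 16127.
Within the partial block the first minute is 1800 frames and each further minute 1798, so 8 further minute boundaries passed. Total skipped labels = 18 × 3 + 2 × 8 = 70.
Non-drop label index = 70073 + 70 = 70143; at 30 labels/s that is 00:38:58:03, i.e. DF 00:38:58;03.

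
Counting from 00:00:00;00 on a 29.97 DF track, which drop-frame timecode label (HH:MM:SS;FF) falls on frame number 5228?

Ten DF minutes hold 17982 frames, so frame 5228 lies in block 0 (frames 0–17981) with 5228 frames into that block.
The block's first minute is 1800 frames and the rest 1798 each; 5228 frames reaches minute 2, so 0 × 18 + 2 × 2 = 4 labels have been skipped so far.
Adding those back, label number 5228 + 4 = 5232 at 30 labels/s is 174 s + 12 f = 0 h 2 min 54 s frame 12, i.e. 00:02:54;12.

00:02:54;12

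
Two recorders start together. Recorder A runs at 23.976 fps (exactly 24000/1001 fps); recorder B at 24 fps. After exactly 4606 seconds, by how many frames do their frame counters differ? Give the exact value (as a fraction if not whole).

A emits 24000/1001 × 4606 = 15792000/143 frames; B emits 24 × 4606 = 110544.
Difference = 15792/143 frames (≈ 110.4336); B is ahead of A.

15792/143 frames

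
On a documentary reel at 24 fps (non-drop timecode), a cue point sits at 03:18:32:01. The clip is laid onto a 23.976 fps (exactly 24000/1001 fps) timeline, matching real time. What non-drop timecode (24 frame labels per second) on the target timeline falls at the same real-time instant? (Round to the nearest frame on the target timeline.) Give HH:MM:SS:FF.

Source frame index: (3×3600 + 18×60 + 32) × 24 + 1 = 285889.
Real time: 285889 / (24) = 285889/24 s.
Target frame: (285889/24) × (24000/1001) = 285889000/1001 ≈ 285603.397 → 285603.
At 24 labels/s: frame 285603 → 03:18:20:03.

03:18:20:03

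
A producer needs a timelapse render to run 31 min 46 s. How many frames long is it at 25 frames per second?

47650 frames

31 min 46 s = 1906 s.
Frames = 1906 × 25 = 47650.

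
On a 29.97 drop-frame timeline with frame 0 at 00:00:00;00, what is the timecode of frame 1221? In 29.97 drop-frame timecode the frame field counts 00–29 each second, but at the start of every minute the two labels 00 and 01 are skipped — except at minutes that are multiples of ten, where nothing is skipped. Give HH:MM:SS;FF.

00:00:40;21

Ten DF minutes hold 17982 frames, so frame 1221 lies in block 0 (frames 0–17981) with 1221 frames into that block.
The block's first minute is 1800 frames and the rest 1798 each; 1221 frames reaches minute 0, so 0 × 18 + 0 × 2 = 0 labels have been skipped so far.
Adding those back, label number 1221 + 0 = 1221 at 30 labels/s is 40 s + 21 f = 0 h 0 min 40 s frame 21, i.e. 00:00:40;21.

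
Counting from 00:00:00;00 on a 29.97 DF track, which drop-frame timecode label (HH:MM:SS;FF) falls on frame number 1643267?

15:13:50;11

Ten DF minutes hold 17982 frames, so frame 1643267 lies in block 91 (frames 1636362–1654343) with 6905 frames into that block.
The block's first minute is 1800 frames and the rest 1798 each; 6905 frames reaches minute 3, so 91 × 18 + 3 × 2 = 1644 labels have been skipped so far.
Adding those back, label number 1643267 + 1644 = 1644911 at 30 labels/s is 54830 s + 11 f = 15 h 13 min 50 s frame 11, i.e. 15:13:50;11.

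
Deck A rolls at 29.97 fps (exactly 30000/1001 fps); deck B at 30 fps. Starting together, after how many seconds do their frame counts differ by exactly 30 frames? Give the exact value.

1001 seconds

The gap grows by |30 − 30000/1001| = 30/1001 frames per second.
Time for a 30-frame gap: 30 ÷ (30/1001) = 1001 s.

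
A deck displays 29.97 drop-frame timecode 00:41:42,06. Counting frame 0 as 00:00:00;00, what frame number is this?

As if non-drop at 30 labels/s: (0 × 3600 + 41 × 60 + 42) × 30 + 6 = 75066.
Minute boundaries passed: 41; those not divisible by 10: 41 − 4 = 37; dropped labels = 2 × 37 = 74.
Actual frame index = 75066 − 74 = 74992.

74992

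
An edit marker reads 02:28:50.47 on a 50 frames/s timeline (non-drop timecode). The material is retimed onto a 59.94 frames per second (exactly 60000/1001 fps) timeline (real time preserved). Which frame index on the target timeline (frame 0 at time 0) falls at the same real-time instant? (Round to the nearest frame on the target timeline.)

Source frame index: (2×3600 + 28×60 + 50) × 50 + 47 = 446547.
Real time: 446547 / (50) = 446547/50 s.
Target frame: (446547/50) × (60000/1001) = 535856400/1001 ≈ 535321.079 → 535321.

frame 535321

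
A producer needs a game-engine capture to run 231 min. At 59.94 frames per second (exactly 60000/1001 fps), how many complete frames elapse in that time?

231 min = 13860 s.
Frames = 13860 × 60000/1001 = 10800000/13 ≈ 830769.2308.
Complete frames: 830769.

830769 frames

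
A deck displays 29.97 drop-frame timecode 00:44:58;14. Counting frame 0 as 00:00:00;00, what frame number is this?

80874

Complete 10-minute blocks: 4, each 17982 frames → 71928.
Remaining 4 whole minutes in the current block: 1800 + 3 × 1798 = 7194 frames.
Within the current minute: 58 × 30 + 14 − 2 = 1752 (labels ;00/;01 skipped at this minute). Total = 71928 + 7194 + 1752 = 80874.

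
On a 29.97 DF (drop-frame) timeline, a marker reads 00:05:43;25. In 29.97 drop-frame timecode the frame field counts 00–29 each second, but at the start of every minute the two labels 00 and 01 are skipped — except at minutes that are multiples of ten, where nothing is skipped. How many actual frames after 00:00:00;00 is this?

As if non-drop at 30 labels/s: (0 × 3600 + 5 × 60 + 43) × 30 + 25 = 10315.
Minute boundaries passed: 5; those not divisible by 10: 5 − 0 = 5; dropped labels = 2 × 5 = 10.
Actual frame index = 10315 − 10 = 10305.

10305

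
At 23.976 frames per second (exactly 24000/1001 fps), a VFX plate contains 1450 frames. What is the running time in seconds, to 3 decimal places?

60.477 seconds

Running time = 1450 × 1001/24000 = 29029/480 s ≈ 60.477 s.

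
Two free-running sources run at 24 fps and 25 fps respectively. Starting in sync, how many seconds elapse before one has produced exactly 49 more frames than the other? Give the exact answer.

49 seconds

The gap grows by |25 − 24| = 1 frame per second.
Time for a 49-frame gap: 49 ÷ (1) = 49 s.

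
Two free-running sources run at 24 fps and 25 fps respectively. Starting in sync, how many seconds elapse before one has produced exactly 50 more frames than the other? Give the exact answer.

The gap grows by |25 − 24| = 1 frame per second.
Time for a 50-frame gap: 50 ÷ (1) = 50 s.

50 seconds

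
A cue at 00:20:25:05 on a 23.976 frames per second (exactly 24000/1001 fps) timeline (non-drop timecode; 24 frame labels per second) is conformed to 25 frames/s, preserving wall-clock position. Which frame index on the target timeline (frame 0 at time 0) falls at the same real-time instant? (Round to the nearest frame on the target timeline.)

frame 30661

Source frame index: (0×3600 + 20×60 + 25) × 24 + 5 = 29405.
Real time: 29405 / (24000/1001) = 5886881/4800 s.
Target frame: (5886881/4800) × (25) = 5886881/192 ≈ 30660.839 → 30661.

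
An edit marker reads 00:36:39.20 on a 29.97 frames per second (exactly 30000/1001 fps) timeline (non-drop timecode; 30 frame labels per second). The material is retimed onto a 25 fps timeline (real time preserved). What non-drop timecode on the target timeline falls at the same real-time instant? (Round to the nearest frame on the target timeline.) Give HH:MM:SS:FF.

00:36:41:22

Source frame index: (0×3600 + 36×60 + 39) × 30 + 20 = 65990.
Real time: 65990 / (30000/1001) = 6605599/3000 s.
Target frame: (6605599/3000) × (25) = 6605599/120 ≈ 55046.658 → 55047.
At 25 labels/s: frame 55047 → 00:36:41:22.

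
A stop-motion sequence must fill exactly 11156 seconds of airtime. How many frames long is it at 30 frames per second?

Frames = 11156 × 30 = 334680.

334680 frames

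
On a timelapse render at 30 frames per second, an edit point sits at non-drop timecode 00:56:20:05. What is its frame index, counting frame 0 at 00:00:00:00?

frame 101405

Total seconds to the label: (0 × 3600 + 56 × 60 + 20) = 3380.
Frame index = 3380 × 30 + 5 = 101405.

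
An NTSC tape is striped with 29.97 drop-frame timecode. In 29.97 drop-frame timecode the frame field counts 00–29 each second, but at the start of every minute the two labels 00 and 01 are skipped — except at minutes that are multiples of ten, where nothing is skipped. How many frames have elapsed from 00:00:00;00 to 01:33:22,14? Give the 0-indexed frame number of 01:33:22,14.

Complete 10-minute blocks: 9, each 17982 frames → 161838.
Remaining 3 whole minutes in the current block: 1800 + 2 × 1798 = 5396 frames.
Within the current minute: 22 × 30 + 14 − 2 = 672 (labels ;00/;01 skipped at this minute). Total = 161838 + 5396 + 672 = 167906.

167906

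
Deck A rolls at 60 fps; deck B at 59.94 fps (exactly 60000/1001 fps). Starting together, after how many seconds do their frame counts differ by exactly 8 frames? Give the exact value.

2002/15 seconds

The gap grows by |60000/1001 − 60| = 60/1001 frames per second.
Time for a 8-frame gap: 8 ÷ (60/1001) = 2002/15 s.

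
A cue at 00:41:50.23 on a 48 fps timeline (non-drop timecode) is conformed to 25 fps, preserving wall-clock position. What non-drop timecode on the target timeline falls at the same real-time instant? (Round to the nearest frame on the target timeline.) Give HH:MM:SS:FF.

Source frame index: (0×3600 + 41×60 + 50) × 48 + 23 = 120503.
Real time: 120503 / (48) = 120503/48 s.
Target frame: (120503/48) × (25) = 3012575/48 ≈ 62761.979 → 62762.
At 25 labels/s: frame 62762 → 00:41:50:12.

00:41:50:12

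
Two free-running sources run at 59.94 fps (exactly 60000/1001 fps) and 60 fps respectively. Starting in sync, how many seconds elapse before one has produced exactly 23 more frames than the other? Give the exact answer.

The gap grows by |60 − 60000/1001| = 60/1001 frames per second.
Time for a 23-frame gap: 23 ÷ (60/1001) = 23023/60 s.

23023/60 seconds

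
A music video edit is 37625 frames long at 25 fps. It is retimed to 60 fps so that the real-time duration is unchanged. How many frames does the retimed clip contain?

Frames at target rate = 37625 × (60) / (25) = 90300.

90300 frames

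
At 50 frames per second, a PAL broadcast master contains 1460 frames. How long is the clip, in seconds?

29.2 seconds

Running time = 1460 / (50) = 29.2 s.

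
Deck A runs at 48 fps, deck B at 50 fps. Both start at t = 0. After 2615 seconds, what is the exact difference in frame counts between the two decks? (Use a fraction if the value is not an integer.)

5230 frames

A emits 48 × 2615 = 125520 frames; B emits 50 × 2615 = 130750.
Difference = 5230 frames; B is ahead of A.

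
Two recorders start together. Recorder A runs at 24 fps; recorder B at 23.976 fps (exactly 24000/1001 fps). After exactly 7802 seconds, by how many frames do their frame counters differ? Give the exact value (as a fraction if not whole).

A emits 24 × 7802 = 187248 frames; B emits 24000/1001 × 7802 = 187248000/1001.
Difference = 187248/1001 frames (≈ 187.0609); B is behind A.

187248/1001 frames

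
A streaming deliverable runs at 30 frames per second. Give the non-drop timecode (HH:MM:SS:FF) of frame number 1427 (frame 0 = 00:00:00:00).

00:00:47:17

1427 ÷ 30 = 47 full seconds, remainder 17 frames.
47 s = 0 h 0 min 47 s.
Timecode: 00:00:47:17.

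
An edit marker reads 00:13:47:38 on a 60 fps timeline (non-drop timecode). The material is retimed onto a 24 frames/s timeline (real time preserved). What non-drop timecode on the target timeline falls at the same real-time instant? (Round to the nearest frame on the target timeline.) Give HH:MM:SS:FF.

Source frame index: (0×3600 + 13×60 + 47) × 60 + 38 = 49658.
Real time: 49658 / (60) = 24829/30 s.
Target frame: (24829/30) × (24) = 99316/5 ≈ 19863.200 → 19863.
At 24 labels/s: frame 19863 → 00:13:47:15.

00:13:47:15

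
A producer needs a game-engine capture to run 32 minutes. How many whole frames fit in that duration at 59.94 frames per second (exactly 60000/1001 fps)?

32 min = 1920 s.
Frames = 1920 × 60000/1001 = 115200000/1001 ≈ 115084.9151.
Complete frames: 115084.

115084 frames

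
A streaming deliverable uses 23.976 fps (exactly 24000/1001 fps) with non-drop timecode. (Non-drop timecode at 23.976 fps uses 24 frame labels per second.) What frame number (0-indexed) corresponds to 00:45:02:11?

64859

Total seconds to the label: (0 × 3600 + 45 × 60 + 2) = 2702.
Frame index = 2702 × 24 + 11 = 64859.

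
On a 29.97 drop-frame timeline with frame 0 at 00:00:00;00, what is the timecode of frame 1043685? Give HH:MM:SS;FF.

Ten DF minutes hold 17982 frames, so frame 1043685 lies in block 58 (frames 1042956–1060937) with 729 frames into that block.
The block's first minute is 1800 frames and the rest 1798 each; 729 frames reaches minute 0, so 58 × 18 + 0 × 2 = 1044 labels have been skipped so far.
Adding those back, label number 1043685 + 1044 = 1044729 at 30 labels/s is 34824 s + 9 f = 9 h 40 min 24 s frame 9, i.e. 09:40:24;09.

09:40:24;09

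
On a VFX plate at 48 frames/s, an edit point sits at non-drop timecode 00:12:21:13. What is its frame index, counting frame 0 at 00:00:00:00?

Total seconds to the label: (0 × 3600 + 12 × 60 + 21) = 741.
Frame index = 741 × 48 + 13 = 35581.

35581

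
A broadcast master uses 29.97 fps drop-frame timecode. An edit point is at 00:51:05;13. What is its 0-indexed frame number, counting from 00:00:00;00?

As if non-drop at 30 labels/s: (0 × 3600 + 51 × 60 + 5) × 30 + 13 = 91963.
Minute boundaries passed: 51; those not divisible by 10: 51 − 5 = 46; dropped labels = 2 × 46 = 92.
Actual frame index = 91963 − 92 = 91871.

91871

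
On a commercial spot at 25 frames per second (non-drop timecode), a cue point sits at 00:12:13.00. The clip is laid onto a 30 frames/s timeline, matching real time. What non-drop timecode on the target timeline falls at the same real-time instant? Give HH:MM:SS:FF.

00:12:13:00

Source frame index: (0×3600 + 12×60 + 13) × 25 + 0 = 18325.
Real time: 18325 / (25) = 733 s.
Target frame: (733) × (30) = 21990.
At 30 labels/s: frame 21990 → 00:12:13:00.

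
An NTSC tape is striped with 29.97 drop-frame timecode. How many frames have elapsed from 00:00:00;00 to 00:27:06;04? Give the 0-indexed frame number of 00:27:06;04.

48734

Complete 10-minute blocks: 2, each 17982 frames → 35964.
Remaining 7 whole minutes in the current block: 1800 + 6 × 1798 = 12588 frames.
Within the current minute: 6 × 30 + 4 − 2 = 182 (labels ;00/;01 skipped at this minute). Total = 35964 + 12588 + 182 = 48734.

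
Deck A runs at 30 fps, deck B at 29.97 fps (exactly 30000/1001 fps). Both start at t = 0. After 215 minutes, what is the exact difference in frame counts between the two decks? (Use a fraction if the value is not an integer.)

215 min = 12900 s.
A emits 30 × 12900 = 387000 frames; B emits 30000/1001 × 12900 = 387000000/1001.
Difference = 387000/1001 frames (≈ 386.6134); B is behind A.

387000/1001 frames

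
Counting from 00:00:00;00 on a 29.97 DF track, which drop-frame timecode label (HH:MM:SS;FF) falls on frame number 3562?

00:01:58;24

Each 10-minute DF block holds 10 × 60 × 30 − 9 × 2 = 17982 frames. 3562 ÷ 17982 → 0 full blocks, remainder 3562.
Within the partial block the first minute is 1800 frames and each further minute 1798, so 1 further minute boundary passed. Total skipped labels = 18 × 0 + 2 × 1 = 2.
Non-drop label index = 3562 + 2 = 3564; at 30 labels/s that is 00:01:58:24, i.e. DF 00:01:58;24.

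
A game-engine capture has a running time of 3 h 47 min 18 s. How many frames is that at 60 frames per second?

818280 frames

3 h 47 min 18 s = 13638 s.
Frames = 13638 × 60 = 818280.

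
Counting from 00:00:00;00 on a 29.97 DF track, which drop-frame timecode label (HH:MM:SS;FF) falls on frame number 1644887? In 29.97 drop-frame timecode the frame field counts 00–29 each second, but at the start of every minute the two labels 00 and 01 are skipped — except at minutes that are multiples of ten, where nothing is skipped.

Each 10-minute DF block holds 10 × 60 × 30 − 9 × 2 = 17982 frames. 1644887 ÷ 17982 → 91 full blocks, remainder 8525.
Within the partial block the first minute is 1800 frames and each further minute 1798, so 4 further minute boundaries passed. Total skipped labels = 18 × 91 + 2 × 4 = 1646.
Non-drop label index = 1644887 + 1646 = 1646533; at 30 labels/s that is 15:14:44:13, i.e. DF 15:14:44;13.

15:14:44;13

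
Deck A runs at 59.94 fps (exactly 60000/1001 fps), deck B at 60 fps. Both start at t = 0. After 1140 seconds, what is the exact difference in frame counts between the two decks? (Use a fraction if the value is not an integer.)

68400/1001 frames

A emits 60000/1001 × 1140 = 68400000/1001 frames; B emits 60 × 1140 = 68400.
Difference = 68400/1001 frames (≈ 68.3317); B is ahead of A.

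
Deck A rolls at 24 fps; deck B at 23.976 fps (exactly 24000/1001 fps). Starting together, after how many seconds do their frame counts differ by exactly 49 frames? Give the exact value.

49049/24 seconds

The gap grows by |24000/1001 − 24| = 24/1001 frames per second.
Time for a 49-frame gap: 49 ÷ (24/1001) = 49049/24 s.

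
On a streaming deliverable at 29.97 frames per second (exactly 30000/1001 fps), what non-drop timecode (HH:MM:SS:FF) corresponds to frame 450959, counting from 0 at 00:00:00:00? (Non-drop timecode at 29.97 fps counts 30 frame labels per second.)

04:10:31:29

450959 ÷ 30 = 15031 full seconds, remainder 29 frames.
15031 s = 4 h 10 min 31 s.
Timecode: 04:10:31:29.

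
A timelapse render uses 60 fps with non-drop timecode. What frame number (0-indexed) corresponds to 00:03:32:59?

12779

Total seconds to the label: (0 × 3600 + 3 × 60 + 32) = 212.
Frame index = 212 × 60 + 59 = 12779.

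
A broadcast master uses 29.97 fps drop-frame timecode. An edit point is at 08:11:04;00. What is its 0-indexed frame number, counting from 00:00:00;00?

Complete 10-minute blocks: 49, each 17982 frames → 881118.
Remaining 1 whole minute in the current block: 1800 + 0 × 1798 = 1800 frames.
Within the current minute: 4 × 30 + 0 − 2 = 118 (labels ;00/;01 skipped at this minute). Total = 881118 + 1800 + 118 = 883036.

883036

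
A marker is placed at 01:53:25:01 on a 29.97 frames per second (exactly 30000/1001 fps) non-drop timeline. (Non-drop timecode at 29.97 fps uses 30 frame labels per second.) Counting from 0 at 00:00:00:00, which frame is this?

204151

Total seconds to the label: (1 × 3600 + 53 × 60 + 25) = 6805.
Frame index = 6805 × 30 + 1 = 204151.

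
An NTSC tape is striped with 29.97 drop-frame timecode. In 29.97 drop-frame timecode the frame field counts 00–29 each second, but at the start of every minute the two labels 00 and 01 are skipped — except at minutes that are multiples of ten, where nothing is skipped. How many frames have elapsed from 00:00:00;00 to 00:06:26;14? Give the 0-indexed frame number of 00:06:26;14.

11582

Complete 10-minute blocks: 0, each 17982 frames → 0.
Remaining 6 whole minutes in the current block: 1800 + 5 × 1798 = 10790 frames.
Within the current minute: 26 × 30 + 14 − 2 = 792 (labels ;00/;01 skipped at this minute). Total = 0 + 10790 + 792 = 11582.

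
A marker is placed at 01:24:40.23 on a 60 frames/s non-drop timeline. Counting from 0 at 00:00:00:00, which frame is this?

304823

Total seconds to the label: (1 × 3600 + 24 × 60 + 40) = 5080.
Frame index = 5080 × 60 + 23 = 304823.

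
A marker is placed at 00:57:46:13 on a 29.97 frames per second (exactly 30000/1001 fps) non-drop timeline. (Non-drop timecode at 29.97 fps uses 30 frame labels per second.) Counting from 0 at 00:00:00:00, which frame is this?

frame 103993

Total seconds to the label: (0 × 3600 + 57 × 60 + 46) = 3466.
Frame index = 3466 × 30 + 13 = 103993.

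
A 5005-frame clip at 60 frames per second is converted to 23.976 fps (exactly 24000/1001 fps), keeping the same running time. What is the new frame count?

2000 frames

Target frames = source frames × (target rate / source rate) = 5005 × (24000/1001)/(60) = 5005 × 400/1001 = 2000.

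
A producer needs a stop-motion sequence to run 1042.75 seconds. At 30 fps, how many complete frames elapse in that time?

31282 frames

Frames = 1042.75 × 30 = 62565/2 ≈ 31282.5000.
Complete frames: 31282.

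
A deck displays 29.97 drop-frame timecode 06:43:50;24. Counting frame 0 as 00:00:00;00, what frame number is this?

726198

Complete 10-minute blocks: 40, each 17982 frames → 719280.
Remaining 3 whole minutes in the current block: 1800 + 2 × 1798 = 5396 frames.
Within the current minute: 50 × 30 + 24 − 2 = 1522 (labels ;00/;01 skipped at this minute). Total = 719280 + 5396 + 1522 = 726198.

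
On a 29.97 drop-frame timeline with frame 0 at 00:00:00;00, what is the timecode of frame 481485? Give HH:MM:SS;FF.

04:27:45;17

Ten DF minutes hold 17982 frames, so frame 481485 lies in block 26 (frames 467532–485513) with 13953 frames into that block.
The block's first minute is 1800 frames and the rest 1798 each; 13953 frames reaches minute 7, so 26 × 18 + 7 × 2 = 482 labels have been skipped so far.
Adding those back, label number 481485 + 482 = 481967 at 30 labels/s is 16065 s + 17 f = 4 h 27 min 45 s frame 17, i.e. 04:27:45;17.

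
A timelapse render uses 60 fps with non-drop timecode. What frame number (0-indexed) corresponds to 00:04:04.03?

frame 14643

Total seconds to the label: (0 × 3600 + 4 × 60 + 4) = 244.
Frame index = 244 × 60 + 3 = 14643.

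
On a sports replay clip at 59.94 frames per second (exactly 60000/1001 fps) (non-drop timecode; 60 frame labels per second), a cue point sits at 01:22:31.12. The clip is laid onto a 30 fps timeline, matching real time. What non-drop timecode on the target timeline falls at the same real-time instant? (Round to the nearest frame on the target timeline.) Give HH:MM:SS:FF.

01:22:36:05

Source frame index: (1×3600 + 22×60 + 31) × 60 + 12 = 297072.
Real time: 297072 / (60000/1001) = 6195189/1250 s.
Target frame: (6195189/1250) × (30) = 18585567/125 ≈ 148684.536 → 148685.
At 30 labels/s: frame 148685 → 01:22:36:05.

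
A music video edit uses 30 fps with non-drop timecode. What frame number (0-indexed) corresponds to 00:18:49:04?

Total seconds to the label: (0 × 3600 + 18 × 60 + 49) = 1129.
Frame index = 1129 × 30 + 4 = 33874.

33874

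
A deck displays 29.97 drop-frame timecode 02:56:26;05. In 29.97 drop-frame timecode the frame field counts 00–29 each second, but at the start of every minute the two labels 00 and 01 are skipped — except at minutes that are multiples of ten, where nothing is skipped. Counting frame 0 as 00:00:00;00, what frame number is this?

As if non-drop at 30 labels/s: (2 × 3600 + 56 × 60 + 26) × 30 + 5 = 317585.
Minute boundaries passed: 176; those not divisible by 10: 176 − 17 = 159; dropped labels = 2 × 159 = 318.
Actual frame index = 317585 − 318 = 317267.

317267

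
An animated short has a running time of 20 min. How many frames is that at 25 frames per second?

30000 frames

20 min = 1200 s.
Frames = 1200 × 25 = 30000.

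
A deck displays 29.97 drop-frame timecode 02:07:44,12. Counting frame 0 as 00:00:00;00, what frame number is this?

As if non-drop at 30 labels/s: (2 × 3600 + 7 × 60 + 44) × 30 + 12 = 229932.
Minute boundaries passed: 127; those not divisible by 10: 127 − 12 = 115; dropped labels = 2 × 115 = 230.
Actual frame index = 229932 − 230 = 229702.

229702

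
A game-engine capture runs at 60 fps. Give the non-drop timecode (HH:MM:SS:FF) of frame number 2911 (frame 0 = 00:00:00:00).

2911 ÷ 60 = 48 full seconds, remainder 31 frames.
48 s = 0 h 0 min 48 s.
Timecode: 00:00:48:31.

00:00:48:31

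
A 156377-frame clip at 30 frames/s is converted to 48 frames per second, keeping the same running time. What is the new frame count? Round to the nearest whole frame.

250203 frames

Frames at target rate = 156377 × (48) / (30) = 1251016/5 ≈ 250203.200.
Nearest whole frame: 250203.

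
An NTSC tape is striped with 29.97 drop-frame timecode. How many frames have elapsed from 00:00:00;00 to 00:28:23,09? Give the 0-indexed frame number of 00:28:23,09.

51047

Complete 10-minute blocks: 2, each 17982 frames → 35964.
Remaining 8 whole minutes in the current block: 1800 + 7 × 1798 = 14386 frames.
Within the current minute: 23 × 30 + 9 − 2 = 697 (labels ;00/;01 skipped at this minute). Total = 35964 + 14386 + 697 = 51047.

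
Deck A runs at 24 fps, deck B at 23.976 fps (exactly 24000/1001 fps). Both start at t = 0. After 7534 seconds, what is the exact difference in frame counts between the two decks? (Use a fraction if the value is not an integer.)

180816/1001 frames

A emits 24 × 7534 = 180816 frames; B emits 24000/1001 × 7534 = 180816000/1001.
Difference = 180816/1001 frames (≈ 180.6354); B is behind A.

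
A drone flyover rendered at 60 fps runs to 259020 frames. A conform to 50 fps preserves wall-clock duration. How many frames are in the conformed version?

215850 frames

Frames at target rate = 259020 × (50) / (60) = 215850.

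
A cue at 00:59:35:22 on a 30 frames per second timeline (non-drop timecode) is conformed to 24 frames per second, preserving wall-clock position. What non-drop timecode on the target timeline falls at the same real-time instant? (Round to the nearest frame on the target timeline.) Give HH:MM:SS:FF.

00:59:35:18

Source frame index: (0×3600 + 59×60 + 35) × 30 + 22 = 107272.
Real time: 107272 / (30) = 53636/15 s.
Target frame: (53636/15) × (24) = 429088/5 ≈ 85817.600 → 85818.
At 24 labels/s: frame 85818 → 00:59:35:18.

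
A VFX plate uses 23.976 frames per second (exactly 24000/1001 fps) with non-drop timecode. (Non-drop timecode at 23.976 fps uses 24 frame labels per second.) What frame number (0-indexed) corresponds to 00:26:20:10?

frame 37930

Total seconds to the label: (0 × 3600 + 26 × 60 + 20) = 1580.
Frame index = 1580 × 24 + 10 = 37930.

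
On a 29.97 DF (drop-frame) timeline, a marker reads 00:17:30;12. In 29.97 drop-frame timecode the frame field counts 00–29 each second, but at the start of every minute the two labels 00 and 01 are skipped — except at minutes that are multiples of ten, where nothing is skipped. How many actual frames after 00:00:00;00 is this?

31480

As if non-drop at 30 labels/s: (0 × 3600 + 17 × 60 + 30) × 30 + 12 = 31512.
Minute boundaries passed: 17; those not divisible by 10: 17 − 1 = 16; dropped labels = 2 × 16 = 32.
Actual frame index = 31512 − 32 = 31480.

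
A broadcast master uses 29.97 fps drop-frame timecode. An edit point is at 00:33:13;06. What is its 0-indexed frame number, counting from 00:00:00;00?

Complete 10-minute blocks: 3, each 17982 frames → 53946.
Remaining 3 whole minutes in the current block: 1800 + 2 × 1798 = 5396 frames.
Within the current minute: 13 × 30 + 6 − 2 = 394 (labels ;00/;01 skipped at this minute). Total = 53946 + 5396 + 394 = 59736.

59736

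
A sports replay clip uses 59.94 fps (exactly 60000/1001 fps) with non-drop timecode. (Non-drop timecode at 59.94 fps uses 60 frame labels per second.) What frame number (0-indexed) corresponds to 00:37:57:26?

Total seconds to the label: (0 × 3600 + 37 × 60 + 57) = 2277.
Frame index = 2277 × 60 + 26 = 136646.

frame 136646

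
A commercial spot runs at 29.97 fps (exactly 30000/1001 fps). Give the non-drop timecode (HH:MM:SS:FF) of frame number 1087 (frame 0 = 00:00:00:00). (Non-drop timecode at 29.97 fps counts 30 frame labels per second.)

00:00:36:07

1087 ÷ 30 = 36 full seconds, remainder 7 frames.
36 s = 0 h 0 min 36 s.
Timecode: 00:00:36:07.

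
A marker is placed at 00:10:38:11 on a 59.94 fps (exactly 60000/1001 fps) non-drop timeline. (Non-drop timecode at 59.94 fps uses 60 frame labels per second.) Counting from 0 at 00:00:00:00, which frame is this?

38291

Total seconds to the label: (0 × 3600 + 10 × 60 + 38) = 638.
Frame index = 638 × 60 + 11 = 38291.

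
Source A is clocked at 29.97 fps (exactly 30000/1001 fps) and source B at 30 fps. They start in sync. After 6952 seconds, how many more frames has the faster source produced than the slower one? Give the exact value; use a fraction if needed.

A emits 30000/1001 × 6952 = 18960000/91 frames; B emits 30 × 6952 = 208560.
Difference = 18960/91 frames (≈ 208.3516); B is ahead of A.

18960/91 frames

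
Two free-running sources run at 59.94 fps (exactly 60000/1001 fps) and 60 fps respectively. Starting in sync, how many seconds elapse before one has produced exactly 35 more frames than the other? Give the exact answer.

7007/12 seconds

The gap grows by |60 − 60000/1001| = 60/1001 frames per second.
Time for a 35-frame gap: 35 ÷ (60/1001) = 7007/12 s.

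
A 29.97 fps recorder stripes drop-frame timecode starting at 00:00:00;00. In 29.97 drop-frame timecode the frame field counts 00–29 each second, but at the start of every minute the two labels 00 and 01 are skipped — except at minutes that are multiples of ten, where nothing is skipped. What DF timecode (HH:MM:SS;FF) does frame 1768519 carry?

Each 10-minute DF block holds 10 × 60 × 30 − 9 × 2 = 17982 frames. 1768519 ÷ 17982 → 98 full blocks, remainder 6283.
Within the partial block the first minute is 1800 frames and each further minute 1798, so 3 further minute boundaries passed. Total skipped labels = 18 × 98 + 2 × 3 = 1770.
Non-drop label index = 1768519 + 1770 = 1770289; at 30 labels/s that is 16:23:29:19, i.e. DF 16:23:29;19.

16:23:29;19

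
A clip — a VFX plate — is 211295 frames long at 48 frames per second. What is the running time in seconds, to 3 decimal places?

4401.979 seconds

Running time = 211295 × 1/48 = 211295/48 s ≈ 4401.979 s.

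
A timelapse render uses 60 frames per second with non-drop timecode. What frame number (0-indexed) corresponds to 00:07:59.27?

Total seconds to the label: (0 × 3600 + 7 × 60 + 59) = 479.
Frame index = 479 × 60 + 27 = 28767.

28767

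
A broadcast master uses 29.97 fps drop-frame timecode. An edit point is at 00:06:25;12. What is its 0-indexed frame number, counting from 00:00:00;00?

11550

As if non-drop at 30 labels/s: (0 × 3600 + 6 × 60 + 25) × 30 + 12 = 11562.
Minute boundaries passed: 6; those not divisible by 10: 6 − 0 = 6; dropped labels = 2 × 6 = 12.
Actual frame index = 11562 − 12 = 11550.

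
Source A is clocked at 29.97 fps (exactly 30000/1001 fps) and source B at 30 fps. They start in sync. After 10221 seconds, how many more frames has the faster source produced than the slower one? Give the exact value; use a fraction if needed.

306630/1001 frames

A emits 30000/1001 × 10221 = 306630000/1001 frames; B emits 30 × 10221 = 306630.
Difference = 306630/1001 frames (≈ 306.3237); B is ahead of A.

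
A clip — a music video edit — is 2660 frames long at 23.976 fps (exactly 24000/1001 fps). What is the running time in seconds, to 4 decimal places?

Running time = 2660 × 1001/24000 = 133133/1200 s ≈ 110.9442 s.

110.9442 seconds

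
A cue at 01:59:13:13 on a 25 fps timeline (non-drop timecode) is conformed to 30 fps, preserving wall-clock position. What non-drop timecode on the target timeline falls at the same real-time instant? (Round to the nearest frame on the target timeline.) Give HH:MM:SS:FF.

Source frame index: (1×3600 + 59×60 + 13) × 25 + 13 = 178838.
Real time: 178838 / (25) = 178838/25 s.
Target frame: (178838/25) × (30) = 1073028/5 ≈ 214605.600 → 214606.
At 30 labels/s: frame 214606 → 01:59:13:16.

01:59:13:16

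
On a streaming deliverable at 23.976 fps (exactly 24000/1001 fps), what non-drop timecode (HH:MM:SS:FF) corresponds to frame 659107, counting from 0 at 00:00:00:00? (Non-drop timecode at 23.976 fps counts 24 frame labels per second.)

659107 ÷ 24 = 27462 full seconds, remainder 19 frames.
27462 s = 7 h 37 min 42 s.
Timecode: 07:37:42:19.

07:37:42:19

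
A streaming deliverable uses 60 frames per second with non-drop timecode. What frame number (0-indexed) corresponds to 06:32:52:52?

Total seconds to the label: (6 × 3600 + 32 × 60 + 52) = 23572.
Frame index = 23572 × 60 + 52 = 1414372.

1414372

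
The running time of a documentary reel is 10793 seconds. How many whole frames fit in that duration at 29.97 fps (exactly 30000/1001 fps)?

323466 frames

Frames = 10793 × 30000/1001 = 323790000/1001 ≈ 323466.5335.
Complete frames: 323466.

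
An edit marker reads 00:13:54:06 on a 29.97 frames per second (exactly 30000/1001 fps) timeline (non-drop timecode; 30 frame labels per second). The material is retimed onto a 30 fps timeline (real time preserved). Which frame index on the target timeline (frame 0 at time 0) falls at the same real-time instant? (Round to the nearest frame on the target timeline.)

frame 25051

Source frame index: (0×3600 + 13×60 + 54) × 30 + 6 = 25026.
Real time: 25026 / (30000/1001) = 4175171/5000 s.
Target frame: (4175171/5000) × (30) = 12525513/500 ≈ 25051.026 → 25051.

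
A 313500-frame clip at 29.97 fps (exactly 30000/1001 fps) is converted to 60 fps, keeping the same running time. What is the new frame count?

Target frames = source frames × (target rate / source rate) = 313500 × (60)/(30000/1001) = 313500 × 1001/500 = 627627.

627627 frames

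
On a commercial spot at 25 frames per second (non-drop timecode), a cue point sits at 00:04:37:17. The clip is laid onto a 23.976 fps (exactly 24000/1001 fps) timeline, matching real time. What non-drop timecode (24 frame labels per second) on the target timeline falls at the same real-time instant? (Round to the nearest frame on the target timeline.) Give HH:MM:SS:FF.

Source frame index: (0×3600 + 4×60 + 37) × 25 + 17 = 6942.
Real time: 6942 / (25) = 6942/25 s.
Target frame: (6942/25) × (24000/1001) = 512640/77 ≈ 6657.662 → 6658.
At 24 labels/s: frame 6658 → 00:04:37:10.

00:04:37:10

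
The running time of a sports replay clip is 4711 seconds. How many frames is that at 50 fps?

Frames = 4711 × 50 = 235550.

235550 frames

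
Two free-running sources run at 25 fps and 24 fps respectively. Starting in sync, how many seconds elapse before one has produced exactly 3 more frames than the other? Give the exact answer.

The gap grows by |24 − 25| = 1 frame per second.
Time for a 3-frame gap: 3 ÷ (1) = 3 s.

3 seconds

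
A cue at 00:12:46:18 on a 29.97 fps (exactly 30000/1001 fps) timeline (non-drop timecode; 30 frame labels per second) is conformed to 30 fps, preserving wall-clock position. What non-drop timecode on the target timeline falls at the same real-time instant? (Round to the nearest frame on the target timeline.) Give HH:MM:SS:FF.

Source frame index: (0×3600 + 12×60 + 46) × 30 + 18 = 22998.
Real time: 22998 / (30000/1001) = 3836833/5000 s.
Target frame: (3836833/5000) × (30) = 11510499/500 ≈ 23020.998 → 23021.
At 30 labels/s: frame 23021 → 00:12:47:11.

00:12:47:11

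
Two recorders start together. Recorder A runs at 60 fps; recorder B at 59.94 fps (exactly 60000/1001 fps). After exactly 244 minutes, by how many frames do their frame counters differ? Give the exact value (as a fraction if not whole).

878400/1001 frames

244 min = 14640 s.
A emits 60 × 14640 = 878400 frames; B emits 60000/1001 × 14640 = 878400000/1001.
Difference = 878400/1001 frames (≈ 877.5225); B is behind A.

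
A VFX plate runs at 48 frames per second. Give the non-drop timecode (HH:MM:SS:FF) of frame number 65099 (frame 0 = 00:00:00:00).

65099 ÷ 48 = 1356 full seconds, remainder 11 frames.
1356 s = 0 h 22 min 36 s.
Timecode: 00:22:36:11.

00:22:36:11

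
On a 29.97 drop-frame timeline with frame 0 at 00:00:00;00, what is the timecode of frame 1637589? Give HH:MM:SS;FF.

Ten DF minutes hold 17982 frames, so frame 1637589 lies in block 91 (frames 1636362–1654343) with 1227 frames into that block.
The block's first minute is 1800 frames and the rest 1798 each; 1227 frames reaches minute 0, so 91 × 18 + 0 × 2 = 1638 labels have been skipped so far.
Adding those back, label number 1637589 + 1638 = 1639227 at 30 labels/s is 54640 s + 27 f = 15 h 10 min 40 s frame 27, i.e. 15:10:40;27.

15:10:40;27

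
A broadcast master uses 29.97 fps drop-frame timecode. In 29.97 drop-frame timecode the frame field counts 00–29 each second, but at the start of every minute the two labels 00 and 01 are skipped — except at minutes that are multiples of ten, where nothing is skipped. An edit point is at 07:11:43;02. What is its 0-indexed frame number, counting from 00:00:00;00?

776316

Complete 10-minute blocks: 43, each 17982 frames → 773226.
Remaining 1 whole minute in the current block: 1800 + 0 × 1798 = 1800 frames.
Within the current minute: 43 × 30 + 2 − 2 = 1290 (labels ;00/;01 skipped at this minute). Total = 773226 + 1800 + 1290 = 776316.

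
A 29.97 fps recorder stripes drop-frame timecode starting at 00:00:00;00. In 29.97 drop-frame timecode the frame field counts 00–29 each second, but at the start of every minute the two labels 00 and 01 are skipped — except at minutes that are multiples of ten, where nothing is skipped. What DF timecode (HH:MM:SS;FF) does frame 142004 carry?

01:18:58;06

Each 10-minute DF block holds 10 × 60 × 30 − 9 × 2 = 17982 frames. 142004 ÷ 17982 → 7 full blocks, remainder 16130.
Within the partial block the first minute is 1800 frames and each further minute 1798, so 8 further minute boundaries passed. Total skipped labels = 18 × 7 + 2 × 8 = 142.
Non-drop label index = 142004 + 142 = 142146; at 30 labels/s that is 01:18:58:06, i.e. DF 01:18:58;06.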